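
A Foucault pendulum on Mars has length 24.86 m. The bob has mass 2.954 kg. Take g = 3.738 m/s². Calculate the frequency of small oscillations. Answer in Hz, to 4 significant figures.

0.06171 Hz

T = 2π√(L/g) = 2π√(24.86/3.738) = 16.204 s, so f = 1/T = 0.06171 Hz.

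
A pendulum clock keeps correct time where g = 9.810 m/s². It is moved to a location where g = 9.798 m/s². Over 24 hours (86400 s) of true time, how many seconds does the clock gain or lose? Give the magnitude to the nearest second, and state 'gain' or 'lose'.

lose 53 s

The clock's period scales as T ∝ 1/√g, so T'/T = √(9.810/9.798) = 1.00061.
In 86400 s of true time the clock registers 86400/1.00061 = 86347.1 s, so it loses 53 s.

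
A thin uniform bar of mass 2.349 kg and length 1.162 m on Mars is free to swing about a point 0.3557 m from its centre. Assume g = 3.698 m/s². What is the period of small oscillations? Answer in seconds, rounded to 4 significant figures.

2.679 s

For a physical pendulum T = 2π√(I/(mgd)), with d = 0.35570 m from pivot to centre of mass.
I_cm = mL²/12 = 2.349 × 1.162²/12 = 0.26431 kg·m²; I = I_cm + md² = 0.26431 + 2.349 × 0.35570² = 0.56151 kg·m².
T = 2π√(0.56151/(2.349 × 3.698 × 0.35570)) = 2.679 s.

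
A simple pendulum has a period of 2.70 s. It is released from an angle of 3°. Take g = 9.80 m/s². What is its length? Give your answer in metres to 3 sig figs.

From T = 2π√(L/g), L = gT²/(4π²) = 9.80 × 2.700²/(4π²) = 1.81 m.

1.81 m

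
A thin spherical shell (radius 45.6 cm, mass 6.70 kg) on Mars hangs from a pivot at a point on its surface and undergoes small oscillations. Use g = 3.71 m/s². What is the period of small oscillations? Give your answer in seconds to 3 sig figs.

2.84 s

I_cm = (2/3)mr² = 0.9288 kg·m². The pivot is at distance d = 0.456 m from the centre of mass.
By the parallel-axis theorem, I = I_cm + md² = 0.9288 + 1.393 = 2.322 kg·m².
T = 2π√(I/(mgd)) = 2π√(2.322/(6.70 × 3.71 × 0.456)) = 2.84 s.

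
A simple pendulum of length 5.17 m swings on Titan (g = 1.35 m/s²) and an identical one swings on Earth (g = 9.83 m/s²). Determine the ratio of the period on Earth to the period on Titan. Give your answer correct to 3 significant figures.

T ∝ 1/√g, so T₂/T₁ = √(g₁/g₂) = √(1.35/9.83) = 0.371.

0.371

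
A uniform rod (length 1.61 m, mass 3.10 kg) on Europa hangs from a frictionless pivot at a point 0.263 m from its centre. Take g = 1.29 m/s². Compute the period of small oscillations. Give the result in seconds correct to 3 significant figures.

For a physical pendulum T = 2π√(I/(mgd)), with d = 0.2630 m from pivot to centre of mass.
I_cm = mL²/12 = 3.10 × 1.61²/12 = 0.6696 kg·m²; I = I_cm + md² = 0.6696 + 3.10 × 0.2630² = 0.8840 kg·m².
T = 2π√(0.8840/(3.10 × 1.29 × 0.2630)) = 5.76 s.

5.76 s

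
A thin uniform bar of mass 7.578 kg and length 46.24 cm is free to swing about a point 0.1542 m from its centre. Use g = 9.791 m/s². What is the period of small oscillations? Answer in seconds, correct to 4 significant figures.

1.043 s

For a physical pendulum T = 2π√(I/(mgd)), with d = 0.15420 m from pivot to centre of mass.
I_cm = mL²/12 = 7.578 × 0.4624²/12 = 0.13502 kg·m²; I = I_cm + md² = 0.13502 + 7.578 × 0.15420² = 0.31521 kg·m².
T = 2π√(0.31521/(7.578 × 9.791 × 0.15420)) = 1.043 s.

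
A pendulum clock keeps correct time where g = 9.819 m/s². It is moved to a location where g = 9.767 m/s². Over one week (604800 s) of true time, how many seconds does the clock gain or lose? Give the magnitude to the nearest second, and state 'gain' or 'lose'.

The clock's period scales as T ∝ 1/√g, so T'/T = √(9.819/9.767) = 1.00266.
In 604800 s of true time the clock registers 604800/1.00266 = 603196.4 s, so it loses 1604 s.

lose 1604 s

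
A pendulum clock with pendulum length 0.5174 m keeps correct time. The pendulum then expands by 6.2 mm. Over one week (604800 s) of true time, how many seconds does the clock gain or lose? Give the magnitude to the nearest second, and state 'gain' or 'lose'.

T ∝ √L, so T'/T = √(0.52360/0.5174) = 1.00597.
In 604800 s of true time the clock registers 604800/1.00597 = 601208.6 s, so it loses 3591 s.

lose 3591 s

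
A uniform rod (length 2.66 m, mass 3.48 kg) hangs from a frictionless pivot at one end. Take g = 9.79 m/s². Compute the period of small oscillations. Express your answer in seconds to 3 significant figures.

For a physical pendulum T = 2π√(I/(mgd)), with d = 1.330 m from pivot to centre of mass.
I_cm = mL²/12 = 3.48 × 2.66²/12 = 2.052 kg·m²; I = I_cm + md² = 2.052 + 3.48 × 1.330² = 8.208 kg·m².
T = 2π√(8.208/(3.48 × 9.79 × 1.330)) = 2.67 s.

2.67 s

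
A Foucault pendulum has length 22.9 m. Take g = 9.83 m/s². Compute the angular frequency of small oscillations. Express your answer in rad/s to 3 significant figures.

ω = √(g/L) = √(9.83/22.9) = 0.655 rad/s.

0.655 rad/s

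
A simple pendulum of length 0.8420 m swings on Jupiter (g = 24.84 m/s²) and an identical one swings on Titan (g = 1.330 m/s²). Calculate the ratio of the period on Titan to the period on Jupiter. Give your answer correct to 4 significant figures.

T ∝ 1/√g, so T₂/T₁ = √(g₁/g₂) = √(24.84/1.330) = 4.322.

4.322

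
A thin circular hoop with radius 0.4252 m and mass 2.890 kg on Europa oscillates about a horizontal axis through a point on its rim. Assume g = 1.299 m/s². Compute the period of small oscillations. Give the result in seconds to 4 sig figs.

I_cm = mr² = 0.52250 kg·m². The pivot is at distance d = 0.4252 m from the centre of mass.
By the parallel-axis theorem, I = I_cm + md² = 0.52250 + 0.52250 = 1.0450 kg·m².
T = 2π√(I/(mgd)) = 2π√(1.0450/(2.890 × 1.299 × 0.4252)) = 5.084 s.

5.084 s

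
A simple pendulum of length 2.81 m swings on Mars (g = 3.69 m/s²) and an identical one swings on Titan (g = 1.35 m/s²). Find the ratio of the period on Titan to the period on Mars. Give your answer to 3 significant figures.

1.65

T ∝ 1/√g, so T₂/T₁ = √(g₁/g₂) = √(3.69/1.35) = 1.65.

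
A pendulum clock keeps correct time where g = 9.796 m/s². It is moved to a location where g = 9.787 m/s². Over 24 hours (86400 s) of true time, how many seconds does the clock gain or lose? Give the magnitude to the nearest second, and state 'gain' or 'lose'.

The clock's period scales as T ∝ 1/√g, so T'/T = √(9.796/9.787) = 1.00046.
In 86400 s of true time the clock registers 86400/1.00046 = 86360.3 s, so it loses 40 s.

lose 40 s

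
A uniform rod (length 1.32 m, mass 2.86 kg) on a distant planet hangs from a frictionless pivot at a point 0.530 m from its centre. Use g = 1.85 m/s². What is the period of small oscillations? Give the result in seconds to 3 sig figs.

4.14 s

For a physical pendulum T = 2π√(I/(mgd)), with d = 0.5300 m from pivot to centre of mass.
I_cm = mL²/12 = 2.86 × 1.32²/12 = 0.4153 kg·m²; I = I_cm + md² = 0.4153 + 2.86 × 0.5300² = 1.219 kg·m².
T = 2π√(1.219/(2.86 × 1.85 × 0.5300)) = 4.14 s.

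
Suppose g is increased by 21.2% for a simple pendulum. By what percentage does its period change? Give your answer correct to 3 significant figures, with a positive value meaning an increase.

-9.17%

T ∝ 1/√g, so T'/T = 1/√(1.212) = 0.9083.
Percentage change in T = (0.9083 − 1) × 100% = -9.17%.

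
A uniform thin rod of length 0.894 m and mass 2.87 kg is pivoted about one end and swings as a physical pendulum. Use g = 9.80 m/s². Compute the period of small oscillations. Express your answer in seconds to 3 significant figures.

1.55 s

For a physical pendulum T = 2π√(I/(mgd)), with d = 0.4470 m from pivot to centre of mass.
I_cm = mL²/12 = 2.87 × 0.894²/12 = 0.1912 kg·m²; I = I_cm + md² = 0.1912 + 2.87 × 0.4470² = 0.7646 kg·m².
T = 2π√(0.7646/(2.87 × 9.80 × 0.4470)) = 1.55 s.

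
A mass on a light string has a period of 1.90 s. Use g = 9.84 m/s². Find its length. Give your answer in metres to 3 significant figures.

From T = 2π√(L/g), L = gT²/(4π²) = 9.84 × 1.900²/(4π²) = 0.900 m.

0.900 m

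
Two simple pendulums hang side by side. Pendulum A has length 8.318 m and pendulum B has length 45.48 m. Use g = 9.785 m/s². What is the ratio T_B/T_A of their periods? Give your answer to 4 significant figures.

2.338

T ∝ √L, so T_B/T_A = √(L_B/L_A) = √(45.48/8.318) = 2.338.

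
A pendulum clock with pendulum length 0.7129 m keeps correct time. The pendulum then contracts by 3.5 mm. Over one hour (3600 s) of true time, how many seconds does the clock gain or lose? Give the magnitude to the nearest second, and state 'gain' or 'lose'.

gain 9 s

T ∝ √L, so T'/T = √(0.70940/0.7129) = 0.997542.
In 3600 s of true time the clock registers 3600/0.997542 = 3608.9 s, so it gains 9 s.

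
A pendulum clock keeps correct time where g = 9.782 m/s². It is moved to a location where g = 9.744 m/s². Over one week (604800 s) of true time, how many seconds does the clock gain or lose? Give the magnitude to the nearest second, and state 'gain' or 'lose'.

The clock's period scales as T ∝ 1/√g, so T'/T = √(9.782/9.744) = 1.00195.
In 604800 s of true time the clock registers 604800/1.00195 = 603624.1 s, so it loses 1176 s.

lose 1176 s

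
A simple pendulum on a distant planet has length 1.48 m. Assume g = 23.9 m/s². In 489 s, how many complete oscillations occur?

T = 2π√(L/g) = 2π√(1.48/23.9) = 1.564 s.
Number of complete oscillations = ⌊489/1.564⌋ = ⌊312.7⌋ = 312.

312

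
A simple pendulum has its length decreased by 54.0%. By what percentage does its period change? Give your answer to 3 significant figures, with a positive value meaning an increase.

-32.2%

T ∝ √L, so T'/T = √(0.4600) = 0.6782.
Percentage change in T = (0.6782 − 1) × 100% = -32.2%.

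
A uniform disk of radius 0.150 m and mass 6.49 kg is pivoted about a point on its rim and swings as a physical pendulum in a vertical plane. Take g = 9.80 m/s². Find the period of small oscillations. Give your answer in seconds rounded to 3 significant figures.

I_cm = ½mr² = 0.07301 kg·m². The pivot is at distance d = 0.150 m from the centre of mass.
By the parallel-axis theorem, I = I_cm + md² = 0.07301 + 0.1460 = 0.2190 kg·m².
T = 2π√(I/(mgd)) = 2π√(0.2190/(6.49 × 9.80 × 0.150)) = 0.952 s.

0.952 s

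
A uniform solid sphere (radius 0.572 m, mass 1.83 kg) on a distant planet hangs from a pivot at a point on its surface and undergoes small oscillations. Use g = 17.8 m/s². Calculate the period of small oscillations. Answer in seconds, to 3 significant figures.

I_cm = (2/5)mr² = 0.2395 kg·m². The pivot is at distance d = 0.572 m from the centre of mass.
By the parallel-axis theorem, I = I_cm + md² = 0.2395 + 0.5987 = 0.8382 kg·m².
T = 2π√(I/(mgd)) = 2π√(0.8382/(1.83 × 17.8 × 0.572)) = 1.33 s.

1.33 s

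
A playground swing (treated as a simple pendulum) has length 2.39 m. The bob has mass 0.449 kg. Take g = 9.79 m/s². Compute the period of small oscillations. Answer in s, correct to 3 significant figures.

3.10 s

T = 2π√(L/g) = 2π√(2.39/9.79) = 2π × 0.4941 = 3.10 s.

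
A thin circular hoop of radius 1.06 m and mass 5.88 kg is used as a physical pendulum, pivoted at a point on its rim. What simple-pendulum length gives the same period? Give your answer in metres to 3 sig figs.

The equivalent simple-pendulum length is L_eq = I/(md), where I is about the pivot and d = 1.060 m.
I_cm = mR² = 6.607 kg·m², so I = I_cm + md² = 6.607 + 6.607 = 13.21 kg·m².
L_eq = 13.21/(5.88 × 1.060) = 2.12 m.

2.12 m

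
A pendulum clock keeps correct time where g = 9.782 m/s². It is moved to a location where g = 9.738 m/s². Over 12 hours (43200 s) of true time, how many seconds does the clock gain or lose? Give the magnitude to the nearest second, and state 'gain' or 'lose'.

The clock's period scales as T ∝ 1/√g, so T'/T = √(9.782/9.738) = 1.00226.
In 43200 s of true time the clock registers 43200/1.00226 = 43102.7 s, so it loses 97 s.

lose 97 s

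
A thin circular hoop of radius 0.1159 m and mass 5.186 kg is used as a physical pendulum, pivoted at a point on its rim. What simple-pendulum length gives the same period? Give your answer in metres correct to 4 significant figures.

0.2318 m

The equivalent simple-pendulum length is L_eq = I/(md), where I is about the pivot and d = 0.11590 m.
I_cm = mR² = 0.069663 kg·m², so I = I_cm + md² = 0.069663 + 0.069663 = 0.13933 kg·m².
L_eq = 0.13933/(5.186 × 0.11590) = 0.2318 m.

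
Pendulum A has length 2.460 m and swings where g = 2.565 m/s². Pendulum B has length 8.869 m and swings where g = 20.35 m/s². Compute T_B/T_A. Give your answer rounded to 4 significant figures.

T = 2π√(L/g), so T_B/T_A = √((L_B/g_B)/(L_A/g_A)) = √((8.869/20.35)/(2.460/2.565)) = 0.6741.

0.6741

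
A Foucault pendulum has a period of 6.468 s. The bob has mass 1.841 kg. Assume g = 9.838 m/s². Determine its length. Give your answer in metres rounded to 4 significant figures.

From T = 2π√(L/g), L = gT²/(4π²) = 9.838 × 6.4680²/(4π²) = 10.43 m.

10.43 m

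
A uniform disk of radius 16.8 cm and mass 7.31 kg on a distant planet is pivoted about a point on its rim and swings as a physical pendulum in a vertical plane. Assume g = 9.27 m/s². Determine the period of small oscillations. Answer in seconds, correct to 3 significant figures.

I_cm = ½mr² = 0.1032 kg·m². The pivot is at distance d = 0.168 m from the centre of mass.
By the parallel-axis theorem, I = I_cm + md² = 0.1032 + 0.2063 = 0.3095 kg·m².
T = 2π√(I/(mgd)) = 2π√(0.3095/(7.31 × 9.27 × 0.168)) = 1.04 s.

1.04 s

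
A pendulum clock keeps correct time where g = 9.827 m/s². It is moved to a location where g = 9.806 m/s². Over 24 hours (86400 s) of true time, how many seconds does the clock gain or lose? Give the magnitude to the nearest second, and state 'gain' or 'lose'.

lose 92 s

The clock's period scales as T ∝ 1/√g, so T'/T = √(9.827/9.806) = 1.00107.
In 86400 s of true time the clock registers 86400/1.00107 = 86307.6 s, so it loses 92 s.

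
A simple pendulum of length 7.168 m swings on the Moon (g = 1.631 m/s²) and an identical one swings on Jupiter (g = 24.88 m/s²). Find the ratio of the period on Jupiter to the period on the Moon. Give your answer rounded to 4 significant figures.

T ∝ 1/√g, so T₂/T₁ = √(g₁/g₂) = √(1.631/24.88) = 0.2560.

0.2560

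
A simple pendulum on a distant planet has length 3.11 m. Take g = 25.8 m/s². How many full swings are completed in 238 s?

109

T = 2π√(L/g) = 2π√(3.11/25.8) = 2.181 s.
Number of complete oscillations = ⌊238/2.181⌋ = ⌊109.1⌋ = 109.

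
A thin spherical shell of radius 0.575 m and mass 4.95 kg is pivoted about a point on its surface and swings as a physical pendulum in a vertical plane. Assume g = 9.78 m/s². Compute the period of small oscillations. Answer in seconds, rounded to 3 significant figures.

I_cm = (2/3)mr² = 1.091 kg·m². The pivot is at distance d = 0.575 m from the centre of mass.
By the parallel-axis theorem, I = I_cm + md² = 1.091 + 1.637 = 2.728 kg·m².
T = 2π√(I/(mgd)) = 2π√(2.728/(4.95 × 9.78 × 0.575)) = 1.97 s.

1.97 s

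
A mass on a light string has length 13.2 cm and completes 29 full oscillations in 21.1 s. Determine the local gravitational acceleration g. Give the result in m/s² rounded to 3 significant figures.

9.84 m/s²

T = 21.1/29 = 0.7276 s.
From T = 2π√(L/g), g = 4π²L/T² = 4π² × 0.132/0.7276² = 9.84 m/s².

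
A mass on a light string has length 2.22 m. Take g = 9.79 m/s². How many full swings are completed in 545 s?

T = 2π√(L/g) = 2π√(2.22/9.79) = 2.992 s.
Number of complete oscillations = ⌊545/2.992⌋ = ⌊182.2⌋ = 182.

182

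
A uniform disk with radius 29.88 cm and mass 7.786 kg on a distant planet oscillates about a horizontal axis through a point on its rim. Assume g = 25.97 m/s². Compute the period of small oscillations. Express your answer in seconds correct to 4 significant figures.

I_cm = ½mr² = 0.34757 kg·m². The pivot is at distance d = 0.2988 m from the centre of mass.
By the parallel-axis theorem, I = I_cm + md² = 0.34757 + 0.69515 = 1.0427 kg·m².
T = 2π√(I/(mgd)) = 2π√(1.0427/(7.786 × 25.97 × 0.2988)) = 0.8254 s.

0.8254 s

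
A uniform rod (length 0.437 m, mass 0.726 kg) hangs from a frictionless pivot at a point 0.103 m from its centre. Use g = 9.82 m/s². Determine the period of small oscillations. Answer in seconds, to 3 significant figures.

1.02 s

For a physical pendulum T = 2π√(I/(mgd)), with d = 0.1030 m from pivot to centre of mass.
I_cm = mL²/12 = 0.726 × 0.437²/12 = 0.01155 kg·m²; I = I_cm + md² = 0.01155 + 0.726 × 0.1030² = 0.01926 kg·m².
T = 2π√(0.01926/(0.726 × 9.82 × 0.1030)) = 1.02 s.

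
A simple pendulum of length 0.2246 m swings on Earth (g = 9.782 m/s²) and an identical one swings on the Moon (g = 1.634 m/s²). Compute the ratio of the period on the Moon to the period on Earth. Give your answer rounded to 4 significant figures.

T ∝ 1/√g, so T₂/T₁ = √(g₁/g₂) = √(9.782/1.634) = 2.447.

2.447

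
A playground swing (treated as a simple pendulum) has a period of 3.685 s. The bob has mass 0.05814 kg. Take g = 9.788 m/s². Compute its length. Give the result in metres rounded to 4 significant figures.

From T = 2π√(L/g), L = gT²/(4π²) = 9.788 × 3.6850²/(4π²) = 3.367 m.

3.367 m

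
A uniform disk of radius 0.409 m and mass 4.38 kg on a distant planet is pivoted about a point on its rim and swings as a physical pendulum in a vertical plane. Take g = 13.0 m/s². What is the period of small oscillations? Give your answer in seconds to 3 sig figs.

1.36 s

I_cm = ½mr² = 0.3663 kg·m². The pivot is at distance d = 0.409 m from the centre of mass.
By the parallel-axis theorem, I = I_cm + md² = 0.3663 + 0.7327 = 1.099 kg·m².
T = 2π√(I/(mgd)) = 2π√(1.099/(4.38 × 13.0 × 0.409)) = 1.36 s.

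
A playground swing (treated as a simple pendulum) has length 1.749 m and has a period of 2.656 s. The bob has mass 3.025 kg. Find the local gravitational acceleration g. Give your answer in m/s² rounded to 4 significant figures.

From T = 2π√(L/g), g = 4π²L/T² = 4π² × 1.749/2.6560² = 9.788 m/s².

9.788 m/s²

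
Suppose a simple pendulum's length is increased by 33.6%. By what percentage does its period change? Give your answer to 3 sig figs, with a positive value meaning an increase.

15.6%

T ∝ √L, so T'/T = √(1.336) = 1.156.
Percentage change in T = (1.156 − 1) × 100% = 15.6%.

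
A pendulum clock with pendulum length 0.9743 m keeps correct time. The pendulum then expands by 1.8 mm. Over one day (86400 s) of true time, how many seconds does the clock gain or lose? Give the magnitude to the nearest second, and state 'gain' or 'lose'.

lose 80 s

T ∝ √L, so T'/T = √(0.97610/0.9743) = 1.00092.
In 86400 s of true time the clock registers 86400/1.00092 = 86320.3 s, so it loses 80 s.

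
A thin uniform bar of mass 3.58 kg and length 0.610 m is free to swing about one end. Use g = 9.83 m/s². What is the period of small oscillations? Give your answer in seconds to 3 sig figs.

1.28 s

For a physical pendulum T = 2π√(I/(mgd)), with d = 0.3050 m from pivot to centre of mass.
I_cm = mL²/12 = 3.58 × 0.610²/12 = 0.1110 kg·m²; I = I_cm + md² = 0.1110 + 3.58 × 0.3050² = 0.4440 kg·m².
T = 2π√(0.4440/(3.58 × 9.83 × 0.3050)) = 1.28 s.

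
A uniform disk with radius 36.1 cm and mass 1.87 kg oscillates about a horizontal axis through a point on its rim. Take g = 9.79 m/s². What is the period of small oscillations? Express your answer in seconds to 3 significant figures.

1.48 s

I_cm = ½mr² = 0.1219 kg·m². The pivot is at distance d = 0.361 m from the centre of mass.
By the parallel-axis theorem, I = I_cm + md² = 0.1219 + 0.2437 = 0.3656 kg·m².
T = 2π√(I/(mgd)) = 2π√(0.3656/(1.87 × 9.79 × 0.361)) = 1.48 s.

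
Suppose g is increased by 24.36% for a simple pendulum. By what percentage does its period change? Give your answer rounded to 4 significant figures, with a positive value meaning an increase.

T ∝ 1/√g, so T'/T = 1/√(1.2436) = 0.89673.
Percentage change in T = (0.89673 − 1) × 100% = -10.33%.

-10.33%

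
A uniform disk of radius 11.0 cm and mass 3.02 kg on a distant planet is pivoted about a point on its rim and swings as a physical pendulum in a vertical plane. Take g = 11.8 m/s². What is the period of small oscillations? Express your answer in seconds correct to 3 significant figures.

0.743 s

I_cm = ½mr² = 0.01827 kg·m². The pivot is at distance d = 0.110 m from the centre of mass.
By the parallel-axis theorem, I = I_cm + md² = 0.01827 + 0.03654 = 0.05481 kg·m².
T = 2π√(I/(mgd)) = 2π√(0.05481/(3.02 × 11.8 × 0.110)) = 0.743 s.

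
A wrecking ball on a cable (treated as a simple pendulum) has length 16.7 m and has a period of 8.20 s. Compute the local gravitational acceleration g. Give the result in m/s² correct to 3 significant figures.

From T = 2π√(L/g), g = 4π²L/T² = 4π² × 16.7/8.200² = 9.81 m/s².

9.81 m/s²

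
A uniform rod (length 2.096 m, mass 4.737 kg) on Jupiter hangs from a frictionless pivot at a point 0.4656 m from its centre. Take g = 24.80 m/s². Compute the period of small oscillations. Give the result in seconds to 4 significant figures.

For a physical pendulum T = 2π√(I/(mgd)), with d = 0.46560 m from pivot to centre of mass.
I_cm = mL²/12 = 4.737 × 2.096²/12 = 1.7342 kg·m²; I = I_cm + md² = 1.7342 + 4.737 × 0.46560² = 2.7611 kg·m².
T = 2π√(2.7611/(4.737 × 24.80 × 0.46560)) = 1.412 s.

1.412 s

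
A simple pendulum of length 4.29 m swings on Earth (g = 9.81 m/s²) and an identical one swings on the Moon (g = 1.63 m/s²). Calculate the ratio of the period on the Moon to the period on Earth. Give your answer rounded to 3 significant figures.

T ∝ 1/√g, so T₂/T₁ = √(g₁/g₂) = √(9.81/1.63) = 2.45.

2.45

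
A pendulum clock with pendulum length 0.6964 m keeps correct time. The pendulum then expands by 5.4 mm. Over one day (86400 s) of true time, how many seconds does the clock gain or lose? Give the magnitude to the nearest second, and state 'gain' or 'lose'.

lose 333 s

T ∝ √L, so T'/T = √(0.70180/0.6964) = 1.00387.
In 86400 s of true time the clock registers 86400/1.00387 = 86067.0 s, so it loses 333 s.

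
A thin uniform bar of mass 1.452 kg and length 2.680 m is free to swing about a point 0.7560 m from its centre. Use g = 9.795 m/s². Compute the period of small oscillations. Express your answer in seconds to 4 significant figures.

2.498 s

For a physical pendulum T = 2π√(I/(mgd)), with d = 0.75600 m from pivot to centre of mass.
I_cm = mL²/12 = 1.452 × 2.680²/12 = 0.86907 kg·m²; I = I_cm + md² = 0.86907 + 1.452 × 0.75600² = 1.6989 kg·m².
T = 2π√(1.6989/(1.452 × 9.795 × 0.75600)) = 2.498 s.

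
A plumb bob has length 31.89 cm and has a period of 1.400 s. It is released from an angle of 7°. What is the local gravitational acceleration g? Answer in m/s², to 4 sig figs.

From T = 2π√(L/g), g = 4π²L/T² = 4π² × 0.3189/1.4000² = 6.423 m/s².

6.423 m/s²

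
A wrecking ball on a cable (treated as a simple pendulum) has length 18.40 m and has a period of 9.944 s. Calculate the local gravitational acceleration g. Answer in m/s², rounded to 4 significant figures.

7.346 m/s²

From T = 2π√(L/g), g = 4π²L/T² = 4π² × 18.40/9.9440² = 7.346 m/s².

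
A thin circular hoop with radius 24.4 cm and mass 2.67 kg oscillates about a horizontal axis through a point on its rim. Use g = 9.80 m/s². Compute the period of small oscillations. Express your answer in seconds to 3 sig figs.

1.40 s

I_cm = mr² = 0.1590 kg·m². The pivot is at distance d = 0.244 m from the centre of mass.
By the parallel-axis theorem, I = I_cm + md² = 0.1590 + 0.1590 = 0.3179 kg·m².
T = 2π√(I/(mgd)) = 2π√(0.3179/(2.67 × 9.80 × 0.244)) = 1.40 s.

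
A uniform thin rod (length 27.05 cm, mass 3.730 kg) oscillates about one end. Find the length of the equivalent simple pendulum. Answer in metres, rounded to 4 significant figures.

0.1803 m

The equivalent simple-pendulum length is L_eq = I/(md), where I is about the pivot and d = 0.13525 m.
I_cm = (1/12)mL² = 0.022744 kg·m², so I = I_cm + md² = 0.022744 + 0.068231 = 0.090975 kg·m².
L_eq = 0.090975/(3.730 × 0.13525) = 0.1803 m.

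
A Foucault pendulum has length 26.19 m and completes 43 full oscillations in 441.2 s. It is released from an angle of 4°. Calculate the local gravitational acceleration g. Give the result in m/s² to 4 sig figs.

9.821 m/s²

T = 441.2/43 = 10.260 s.
From T = 2π√(L/g), g = 4π²L/T² = 4π² × 26.19/10.260² = 9.821 m/s².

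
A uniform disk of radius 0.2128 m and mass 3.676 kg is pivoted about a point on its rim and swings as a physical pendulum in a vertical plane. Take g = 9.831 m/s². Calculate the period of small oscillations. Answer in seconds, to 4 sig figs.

1.132 s

I_cm = ½mr² = 0.083232 kg·m². The pivot is at distance d = 0.2128 m from the centre of mass.
By the parallel-axis theorem, I = I_cm + md² = 0.083232 + 0.16646 = 0.24970 kg·m².
T = 2π√(I/(mgd)) = 2π√(0.24970/(3.676 × 9.831 × 0.2128)) = 1.132 s.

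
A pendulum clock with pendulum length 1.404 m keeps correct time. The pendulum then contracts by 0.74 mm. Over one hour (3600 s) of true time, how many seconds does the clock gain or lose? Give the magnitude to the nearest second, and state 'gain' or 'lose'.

T ∝ √L, so T'/T = √(1.40326/1.404) = 0.999736.
In 3600 s of true time the clock registers 3600/0.999736 = 3600.9 s, so it gains 1 s.

gain 1 s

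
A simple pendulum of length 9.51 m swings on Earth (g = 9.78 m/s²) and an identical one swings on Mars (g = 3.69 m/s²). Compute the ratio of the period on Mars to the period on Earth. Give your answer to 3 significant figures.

T ∝ 1/√g, so T₂/T₁ = √(g₁/g₂) = √(9.78/3.69) = 1.63.

1.63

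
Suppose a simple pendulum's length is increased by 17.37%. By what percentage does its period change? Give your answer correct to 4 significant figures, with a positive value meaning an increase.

8.337%

T ∝ √L, so T'/T = √(1.1737) = 1.0834.
Percentage change in T = (1.0834 − 1) × 100% = 8.337%.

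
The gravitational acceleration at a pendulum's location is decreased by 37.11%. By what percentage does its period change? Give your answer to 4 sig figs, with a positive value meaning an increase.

26.10%

T ∝ 1/√g, so T'/T = 1/√(0.62890) = 1.2610.
Percentage change in T = (1.2610 − 1) × 100% = 26.10%.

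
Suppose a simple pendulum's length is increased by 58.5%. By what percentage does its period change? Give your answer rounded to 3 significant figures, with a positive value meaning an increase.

25.9%

T ∝ √L, so T'/T = √(1.585) = 1.259.
Percentage change in T = (1.259 − 1) × 100% = 25.9%.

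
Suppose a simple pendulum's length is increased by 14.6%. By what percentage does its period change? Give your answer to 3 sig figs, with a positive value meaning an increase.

T ∝ √L, so T'/T = √(1.146) = 1.071.
Percentage change in T = (1.071 − 1) × 100% = 7.05%.

7.05%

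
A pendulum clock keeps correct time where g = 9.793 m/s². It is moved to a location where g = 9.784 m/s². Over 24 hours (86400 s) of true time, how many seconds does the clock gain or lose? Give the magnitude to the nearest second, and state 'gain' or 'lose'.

The clock's period scales as T ∝ 1/√g, so T'/T = √(9.793/9.784) = 1.00046.
In 86400 s of true time the clock registers 86400/1.00046 = 86360.3 s, so it loses 40 s.

lose 40 s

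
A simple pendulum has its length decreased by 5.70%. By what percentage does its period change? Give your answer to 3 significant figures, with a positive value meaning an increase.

T ∝ √L, so T'/T = √(0.9430) = 0.9711.
Percentage change in T = (0.9711 − 1) × 100% = -2.89%.

-2.89%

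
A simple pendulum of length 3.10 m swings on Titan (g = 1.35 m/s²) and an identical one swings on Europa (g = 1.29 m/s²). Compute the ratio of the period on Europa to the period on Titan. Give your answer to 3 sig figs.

1.02

T ∝ 1/√g, so T₂/T₁ = √(g₁/g₂) = √(1.35/1.29) = 1.02.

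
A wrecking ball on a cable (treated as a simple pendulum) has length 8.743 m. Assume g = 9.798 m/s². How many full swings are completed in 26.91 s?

T = 2π√(L/g) = 2π√(8.743/9.798) = 5.9353 s.
Number of complete oscillations = ⌊26.91/5.9353⌋ = ⌊4.5339⌋ = 4.

4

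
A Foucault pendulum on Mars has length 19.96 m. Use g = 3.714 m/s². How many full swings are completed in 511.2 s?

35

T = 2π√(L/g) = 2π√(19.96/3.714) = 14.566 s.
Number of complete oscillations = ⌊511.2/14.566⌋ = ⌊35.096⌋ = 35.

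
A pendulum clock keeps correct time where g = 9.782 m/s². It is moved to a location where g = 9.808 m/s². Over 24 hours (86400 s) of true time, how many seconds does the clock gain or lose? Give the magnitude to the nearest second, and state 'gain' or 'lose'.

gain 115 s

The clock's period scales as T ∝ 1/√g, so T'/T = √(9.782/9.808) = 0.998674.
In 86400 s of true time the clock registers 86400/0.998674 = 86514.7 s, so it gains 115 s.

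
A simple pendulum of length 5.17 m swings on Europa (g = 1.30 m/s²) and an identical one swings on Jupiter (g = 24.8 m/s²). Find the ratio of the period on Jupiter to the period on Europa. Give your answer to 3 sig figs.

T ∝ 1/√g, so T₂/T₁ = √(g₁/g₂) = √(1.30/24.8) = 0.229.

0.229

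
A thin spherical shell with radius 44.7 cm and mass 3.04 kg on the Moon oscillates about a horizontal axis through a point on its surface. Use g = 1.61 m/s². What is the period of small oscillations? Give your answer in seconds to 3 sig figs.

I_cm = (2/3)mr² = 0.4049 kg·m². The pivot is at distance d = 0.447 m from the centre of mass.
By the parallel-axis theorem, I = I_cm + md² = 0.4049 + 0.6074 = 1.012 kg·m².
T = 2π√(I/(mgd)) = 2π√(1.012/(3.04 × 1.61 × 0.447)) = 4.27 s.

4.27 s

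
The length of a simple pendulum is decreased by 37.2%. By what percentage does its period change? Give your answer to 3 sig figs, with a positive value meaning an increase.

-20.8%

T ∝ √L, so T'/T = √(0.6280) = 0.7925.
Percentage change in T = (0.7925 − 1) × 100% = -20.8%.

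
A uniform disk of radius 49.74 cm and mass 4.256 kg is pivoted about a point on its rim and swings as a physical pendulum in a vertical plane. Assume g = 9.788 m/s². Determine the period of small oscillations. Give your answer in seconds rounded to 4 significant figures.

1.735 s

I_cm = ½mr² = 0.52648 kg·m². The pivot is at distance d = 0.4974 m from the centre of mass.
By the parallel-axis theorem, I = I_cm + md² = 0.52648 + 1.0530 = 1.5794 kg·m².
T = 2π√(I/(mgd)) = 2π√(1.5794/(4.256 × 9.788 × 0.4974)) = 1.735 s.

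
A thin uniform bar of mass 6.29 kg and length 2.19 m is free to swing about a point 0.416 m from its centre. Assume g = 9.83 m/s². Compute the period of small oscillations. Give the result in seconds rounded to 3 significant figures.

For a physical pendulum T = 2π√(I/(mgd)), with d = 0.4160 m from pivot to centre of mass.
I_cm = mL²/12 = 6.29 × 2.19²/12 = 2.514 kg·m²; I = I_cm + md² = 2.514 + 6.29 × 0.4160² = 3.602 kg·m².
T = 2π√(3.602/(6.29 × 9.83 × 0.4160)) = 2.35 s.

2.35 s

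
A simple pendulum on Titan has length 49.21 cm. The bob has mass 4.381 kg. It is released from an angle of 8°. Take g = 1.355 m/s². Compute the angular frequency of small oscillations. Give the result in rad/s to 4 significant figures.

1.659 rad/s

ω = √(g/L) = √(1.355/0.4921) = 1.659 rad/s.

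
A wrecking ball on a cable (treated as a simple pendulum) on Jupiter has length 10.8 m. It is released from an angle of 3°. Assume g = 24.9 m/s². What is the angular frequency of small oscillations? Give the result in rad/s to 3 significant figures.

ω = √(g/L) = √(24.9/10.8) = 1.52 rad/s.

1.52 rad/s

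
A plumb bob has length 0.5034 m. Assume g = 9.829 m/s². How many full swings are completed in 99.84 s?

T = 2π√(L/g) = 2π√(0.5034/9.829) = 1.4219 s.
Number of complete oscillations = ⌊99.84/1.4219⌋ = ⌊70.214⌋ = 70.

70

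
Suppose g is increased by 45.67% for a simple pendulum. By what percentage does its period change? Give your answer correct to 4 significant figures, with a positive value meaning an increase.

-17.15%

T ∝ 1/√g, so T'/T = 1/√(1.4567) = 0.82854.
Percentage change in T = (0.82854 − 1) × 100% = -17.15%.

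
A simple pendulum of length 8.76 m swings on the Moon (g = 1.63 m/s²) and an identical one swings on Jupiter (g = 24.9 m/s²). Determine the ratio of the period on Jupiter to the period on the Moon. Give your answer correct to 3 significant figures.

T ∝ 1/√g, so T₂/T₁ = √(g₁/g₂) = √(1.63/24.9) = 0.256.

0.256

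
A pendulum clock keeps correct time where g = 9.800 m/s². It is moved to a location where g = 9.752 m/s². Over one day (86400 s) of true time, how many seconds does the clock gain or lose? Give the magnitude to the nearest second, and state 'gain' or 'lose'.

lose 212 s

The clock's period scales as T ∝ 1/√g, so T'/T = √(9.800/9.752) = 1.00246.
In 86400 s of true time the clock registers 86400/1.00246 = 86188.1 s, so it loses 212 s.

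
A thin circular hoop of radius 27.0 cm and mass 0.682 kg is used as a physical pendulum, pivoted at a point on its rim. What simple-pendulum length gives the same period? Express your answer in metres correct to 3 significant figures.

The equivalent simple-pendulum length is L_eq = I/(md), where I is about the pivot and d = 0.2700 m.
I_cm = mR² = 0.04972 kg·m², so I = I_cm + md² = 0.04972 + 0.04972 = 0.09944 kg·m².
L_eq = 0.09944/(0.682 × 0.2700) = 0.540 m.

0.540 m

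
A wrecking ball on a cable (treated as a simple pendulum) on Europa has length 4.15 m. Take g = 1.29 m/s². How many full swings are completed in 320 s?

T = 2π√(L/g) = 2π√(4.15/1.29) = 11.27 s.
Number of complete oscillations = ⌊320/11.27⌋ = ⌊28.39⌋ = 28.

28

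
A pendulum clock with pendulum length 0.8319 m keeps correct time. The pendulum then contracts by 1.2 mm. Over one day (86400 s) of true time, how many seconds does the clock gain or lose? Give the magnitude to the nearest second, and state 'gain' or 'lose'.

gain 62 s

T ∝ √L, so T'/T = √(0.83070/0.8319) = 0.999278.
In 86400 s of true time the clock registers 86400/0.999278 = 86462.4 s, so it gains 62 s.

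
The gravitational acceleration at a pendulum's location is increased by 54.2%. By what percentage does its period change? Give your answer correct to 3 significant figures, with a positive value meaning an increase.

-19.5%

T ∝ 1/√g, so T'/T = 1/√(1.542) = 0.8053.
Percentage change in T = (0.8053 − 1) × 100% = -19.5%.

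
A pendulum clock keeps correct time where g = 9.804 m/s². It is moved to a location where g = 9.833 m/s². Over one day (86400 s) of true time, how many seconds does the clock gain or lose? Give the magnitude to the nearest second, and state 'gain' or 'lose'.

The clock's period scales as T ∝ 1/√g, so T'/T = √(9.804/9.833) = 0.998524.
In 86400 s of true time the clock registers 86400/0.998524 = 86527.7 s, so it gains 128 s.

gain 128 s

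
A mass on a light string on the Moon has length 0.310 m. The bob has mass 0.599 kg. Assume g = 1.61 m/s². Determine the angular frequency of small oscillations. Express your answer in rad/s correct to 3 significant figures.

ω = √(g/L) = √(1.61/0.310) = 2.28 rad/s.

2.28 rad/s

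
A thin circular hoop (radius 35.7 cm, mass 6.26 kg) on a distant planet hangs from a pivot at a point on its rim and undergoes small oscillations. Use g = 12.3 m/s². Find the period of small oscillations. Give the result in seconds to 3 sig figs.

I_cm = mr² = 0.7978 kg·m². The pivot is at distance d = 0.357 m from the centre of mass.
By the parallel-axis theorem, I = I_cm + md² = 0.7978 + 0.7978 = 1.596 kg·m².
T = 2π√(I/(mgd)) = 2π√(1.596/(6.26 × 12.3 × 0.357)) = 1.51 s.

1.51 s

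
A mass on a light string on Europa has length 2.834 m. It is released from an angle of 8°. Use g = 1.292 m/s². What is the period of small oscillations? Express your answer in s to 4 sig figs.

9.306 s

T = 2π√(L/g) = 2π√(2.834/1.292) = 2π × 1.4810 = 9.306 s.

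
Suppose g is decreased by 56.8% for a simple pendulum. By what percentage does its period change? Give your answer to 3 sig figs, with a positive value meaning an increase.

T ∝ 1/√g, so T'/T = 1/√(0.4320) = 1.521.
Percentage change in T = (1.521 − 1) × 100% = 52.1%.

52.1%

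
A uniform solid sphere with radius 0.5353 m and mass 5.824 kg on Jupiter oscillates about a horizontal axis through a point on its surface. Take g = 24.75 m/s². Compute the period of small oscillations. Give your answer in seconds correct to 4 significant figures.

1.093 s

I_cm = (2/5)mr² = 0.66754 kg·m². The pivot is at distance d = 0.5353 m from the centre of mass.
By the parallel-axis theorem, I = I_cm + md² = 0.66754 + 1.6688 = 2.3364 kg·m².
T = 2π√(I/(mgd)) = 2π√(2.3364/(5.824 × 24.75 × 0.5353)) = 1.093 s.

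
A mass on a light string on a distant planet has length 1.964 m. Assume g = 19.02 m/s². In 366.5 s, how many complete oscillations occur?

T = 2π√(L/g) = 2π√(1.964/19.02) = 2.0190 s.
Number of complete oscillations = ⌊366.5/2.0190⌋ = ⌊181.52⌋ = 181.

181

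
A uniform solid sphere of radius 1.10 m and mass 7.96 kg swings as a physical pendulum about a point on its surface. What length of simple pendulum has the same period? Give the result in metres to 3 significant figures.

The equivalent simple-pendulum length is L_eq = I/(md), where I is about the pivot and d = 1.100 m.
I_cm = (2/5)mR² = 3.853 kg·m², so I = I_cm + md² = 3.853 + 9.632 = 13.48 kg·m².
L_eq = 13.48/(7.96 × 1.100) = 1.54 m.

1.54 m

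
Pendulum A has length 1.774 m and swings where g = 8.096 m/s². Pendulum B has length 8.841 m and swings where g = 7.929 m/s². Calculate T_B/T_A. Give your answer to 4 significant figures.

2.256

T = 2π√(L/g), so T_B/T_A = √((L_B/g_B)/(L_A/g_A)) = √((8.841/7.929)/(1.774/8.096)) = 2.256.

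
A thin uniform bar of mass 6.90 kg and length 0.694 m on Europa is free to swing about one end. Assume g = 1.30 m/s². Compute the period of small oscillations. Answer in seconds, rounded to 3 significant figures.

For a physical pendulum T = 2π√(I/(mgd)), with d = 0.3470 m from pivot to centre of mass.
I_cm = mL²/12 = 6.90 × 0.694²/12 = 0.2769 kg·m²; I = I_cm + md² = 0.2769 + 6.90 × 0.3470² = 1.108 kg·m².
T = 2π√(1.108/(6.90 × 1.30 × 0.3470)) = 3.75 s.

3.75 s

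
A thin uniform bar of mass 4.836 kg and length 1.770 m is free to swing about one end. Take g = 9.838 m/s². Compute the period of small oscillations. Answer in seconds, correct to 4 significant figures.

For a physical pendulum T = 2π√(I/(mgd)), with d = 0.88500 m from pivot to centre of mass.
I_cm = mL²/12 = 4.836 × 1.770²/12 = 1.2626 kg·m²; I = I_cm + md² = 1.2626 + 4.836 × 0.88500² = 5.0502 kg·m².
T = 2π√(5.0502/(4.836 × 9.838 × 0.88500)) = 2.176 s.

2.176 s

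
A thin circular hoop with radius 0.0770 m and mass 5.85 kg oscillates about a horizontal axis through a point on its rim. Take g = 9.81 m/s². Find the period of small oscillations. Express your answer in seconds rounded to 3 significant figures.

0.787 s

I_cm = mr² = 0.03468 kg·m². The pivot is at distance d = 0.0770 m from the centre of mass.
By the parallel-axis theorem, I = I_cm + md² = 0.03468 + 0.03468 = 0.06937 kg·m².
T = 2π√(I/(mgd)) = 2π√(0.06937/(5.85 × 9.81 × 0.0770)) = 0.787 s.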